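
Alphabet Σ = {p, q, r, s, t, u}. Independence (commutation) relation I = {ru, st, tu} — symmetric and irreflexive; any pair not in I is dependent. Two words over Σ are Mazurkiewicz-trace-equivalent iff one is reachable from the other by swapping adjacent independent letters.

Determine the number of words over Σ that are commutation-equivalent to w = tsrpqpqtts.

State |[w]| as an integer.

6

#0=t has no predecessor
#1=s has no predecessor
#2=r depends on [0:t, 1:s]
#3=p depends on [2:r]
#4=q depends on [3:p]
#5=p depends on [4:q]
#6=q depends on [5:p]
#7=t depends on [6:q]
#8=t depends on [7:t]
#9=s depends on [6:q]
sources: [0:t, 1:s]
N(rest) = Σ N(rest − s) over sources s of rest; N(one piece) = 1:
  size 1 → [8]=1  [9]=1
  size 2 → [7,8]=1  [8,9]=2
  size 3 → [7,8,9]=3
  size 4 → [6,7,8,9]=3
  size 5 → [5,6,7,8,9]=3
  size 6 → [4,5,6,7,8,9]=3
  size 7 → [3,4,5,6,7,8,9]=3
  size 8 → [2,3,4,5,6,7,8,9]=3
  first=0(t) contributes 3
  first=1(s) contributes 3
|[w]| = 6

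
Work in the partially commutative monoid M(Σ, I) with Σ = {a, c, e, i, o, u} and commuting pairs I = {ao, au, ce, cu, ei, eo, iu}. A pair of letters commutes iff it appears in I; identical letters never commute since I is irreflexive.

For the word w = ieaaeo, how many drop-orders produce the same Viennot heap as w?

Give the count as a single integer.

9

0(i) covers ∅
1(e) covers ∅
2(a) covers 0:i, 1:e
3(a) covers 2:a
4(e) covers 3:a
5(o) covers 0:i
floor of heap: 0:i, 1:e
completions by unplaced set U, small U first (add the entries for U minus each lowest piece of U):
  |U|=1: {4}:1  {5}:1
  |U|=2: {3,4}:1  {4,5}:2
  |U|=3: {2,3,4}:1  {3,4,5}:3
  |U|=4: {1,2,3,4}:1  {2,3,4,5}:4
  start at 0(i): 5
  start at 1(e): 4
sum over floor = 9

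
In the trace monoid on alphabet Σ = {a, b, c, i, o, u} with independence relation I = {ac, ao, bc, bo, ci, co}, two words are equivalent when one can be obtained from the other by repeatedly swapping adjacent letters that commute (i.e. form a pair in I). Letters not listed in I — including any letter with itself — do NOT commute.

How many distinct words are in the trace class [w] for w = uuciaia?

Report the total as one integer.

0(u) covers ∅
1(u) covers 0:u
2(c) covers 1:u
3(i) covers 1:u
4(a) covers 3:i
5(i) covers 4:a
6(a) covers 5:i
floor of heap: 0:u
completions by unplaced set U, small U first (add the entries for U minus each lowest piece of U):
  |U|=1: {2}:1  {6}:1
  |U|=2: {2,6}:2  {5,6}:1
  |U|=3: {2,5,6}:3  {4,5,6}:1
  |U|=4: {2,4,5,6}:4  {3,4,5,6}:1
  |U|=5: {2,3,4,5,6}:5
  start at 0(u): 5

5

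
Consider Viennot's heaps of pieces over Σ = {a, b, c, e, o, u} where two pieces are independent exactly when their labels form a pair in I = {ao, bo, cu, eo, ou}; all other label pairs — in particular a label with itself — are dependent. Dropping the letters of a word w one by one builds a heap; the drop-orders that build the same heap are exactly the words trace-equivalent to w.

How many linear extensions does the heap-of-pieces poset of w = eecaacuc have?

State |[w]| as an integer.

3

0(e) covers ∅
1(e) covers 0:e
2(c) covers 1:e
3(a) covers 2:c
4(a) covers 3:a
5(c) covers 4:a
6(u) covers 4:a
7(c) covers 5:c
floor of heap: 0:e
completions by unplaced set U, small U first (add the entries for U minus each lowest piece of U):
  |U|=1: {6}:1  {7}:1
  |U|=2: {5,7}:1  {6,7}:2
  |U|=3: {5,6,7}:3
  |U|=4: {4,5,6,7}:3
  |U|=5: {3,4,5,6,7}:3
  |U|=6: {2,3,4,5,6,7}:3
  start at 0(e): 3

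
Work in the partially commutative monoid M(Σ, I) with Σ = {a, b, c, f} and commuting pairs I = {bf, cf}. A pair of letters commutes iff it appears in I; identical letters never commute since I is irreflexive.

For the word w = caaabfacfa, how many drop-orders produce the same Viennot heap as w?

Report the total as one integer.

drop 0:c onto floor
drop 1:a onto {0:c}
drop 2:a onto {1:a}
drop 3:a onto {2:a}
drop 4:b onto {3:a}
drop 5:f onto {3:a}
drop 6:a onto {4:b, 5:f}
drop 7:c onto {6:a}
drop 8:f onto {6:a}
drop 9:a onto {7:c, 8:f}
ground layer = {0:c}
drop-orders for the pieces not yet dropped (sum over which currently-grounded one goes next):
  1 to go: {9} 1
  2 to go: {7,9} 1  {8,9} 1
  3 to go: {7,8,9} 2
  4 to go: {6,7,8,9} 2
  5 to go: {4,6,7,8,9} 2  {5,6,7,8,9} 2
  6 to go: {4,5,6,7,8,9} 4
  7 to go: {3,4,5,6,7,8,9} 4
  8 to go: {2,3,4,5,6,7,8,9} 4
  if 0:c drops first: 4 orders

4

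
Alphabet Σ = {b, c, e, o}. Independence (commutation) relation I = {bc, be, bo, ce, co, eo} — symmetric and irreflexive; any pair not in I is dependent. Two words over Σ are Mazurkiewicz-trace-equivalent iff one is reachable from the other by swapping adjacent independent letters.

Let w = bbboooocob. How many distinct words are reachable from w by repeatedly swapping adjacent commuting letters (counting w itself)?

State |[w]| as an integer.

1260

piece 0:b — minimal
piece 1:b rests on {0:b}
piece 2:b rests on {1:b}
piece 3:o — minimal
piece 4:o rests on {3:o}
piece 5:o rests on {4:o}
piece 6:o rests on {5:o}
piece 7:c — minimal
piece 8:o rests on {6:o}
piece 9:b rests on {2:b}
minimal pieces: {0:b, 3:o, 7:c}
ways to finish when only these pieces remain (= sum over removing one remaining piece with nothing left below it):
  1 left: {7}→1  {8}→1  {9}→1
  2 left: {2,9}→1  {6,8}→1  {7,8}→2  {7,9}→2  {8,9}→2
  3 left: {1,2,9}→1  {2,7,9}→3  {2,8,9}→3  {5,6,8}→1  {6,7,8}→3  {6,8,9}→3  {7,8,9}→6
  4 left: {0,1,2,9}→1  {1,2,7,9}→4  {1,2,8,9}→4  {2,6,8,9}→6  {2,7,8,9}→12  {4,5,6,8}→1  {5,6,7,8}→4  {5,6,8,9}→4  {6,7,8,9}→12
  5 left: {0,1,2,7,9}→5  {0,1,2,8,9}→5  {1,2,6,8,9}→10  {1,2,7,8,9}→20  {2,5,6,8,9}→10  {2,6,7,8,9}→30  {3,4,5,6,8}→1  {4,5,6,7,8}→5  {4,5,6,8,9}→5  {5,6,7,8,9}→20
  6 left: {0,1,2,6,8,9}→15  {0,1,2,7,8,9}→30  {1,2,5,6,8,9}→20  {1,2,6,7,8,9}→60  {2,4,5,6,8,9}→15  {2,5,6,7,8,9}→60  {3,4,5,6,7,8}→6  {3,4,5,6,8,9}→6  {4,5,6,7,8,9}→30
  7 left: {0,1,2,5,6,8,9}→35  {0,1,2,6,7,8,9}→105  {1,2,4,5,6,8,9}→35  {1,2,5,6,7,8,9}→140  {2,3,4,5,6,8,9}→21  {2,4,5,6,7,8,9}→105  {3,4,5,6,7,8,9}→42
  8 left: {0,1,2,4,5,6,8,9}→70  {0,1,2,5,6,7,8,9}→280  {1,2,3,4,5,6,8,9}→56  {1,2,4,5,6,7,8,9}→280  {2,3,4,5,6,7,8,9}→168
  placing 0:b first → 504 extensions
  placing 3:o first → 630 extensions
  placing 7:c first → 126 extensions
total linear extensions = 1260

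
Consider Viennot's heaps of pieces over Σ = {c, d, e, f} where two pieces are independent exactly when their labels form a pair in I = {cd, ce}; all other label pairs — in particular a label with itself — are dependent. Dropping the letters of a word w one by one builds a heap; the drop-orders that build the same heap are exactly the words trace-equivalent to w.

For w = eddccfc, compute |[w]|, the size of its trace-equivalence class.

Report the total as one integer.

10

#0=e has no predecessor
#1=d depends on [0:e]
#2=d depends on [1:d]
#3=c has no predecessor
#4=c depends on [3:c]
#5=f depends on [2:d, 4:c]
#6=c depends on [5:f]
sources: [0:e, 3:c]
N(rest) = Σ N(rest − s) over sources s of rest; N(one piece) = 1:
  size 1 → [6]=1
  size 2 → [5,6]=1
  size 3 → [2,5,6]=1  [4,5,6]=1
  size 4 → [1,2,5,6]=1  [2,4,5,6]=2  [3,4,5,6]=1
  size 5 → [0,1,2,5,6]=1  [1,2,4,5,6]=3  [2,3,4,5,6]=3
  first=0(e) contributes 6
  first=3(c) contributes 4
|[w]| = 10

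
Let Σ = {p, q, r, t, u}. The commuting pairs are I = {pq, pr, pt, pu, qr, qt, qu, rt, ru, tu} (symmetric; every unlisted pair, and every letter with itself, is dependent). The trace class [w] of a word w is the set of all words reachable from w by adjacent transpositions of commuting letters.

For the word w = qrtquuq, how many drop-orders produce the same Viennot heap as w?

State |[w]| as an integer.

420

#0=q has no predecessor
#1=r has no predecessor
#2=t has no predecessor
#3=q depends on [0:q]
#4=u has no predecessor
#5=u depends on [4:u]
#6=q depends on [3:q]
sources: [0:q, 1:r, 2:t, 4:u]
N(rest) = Σ N(rest − s) over sources s of rest; N(one piece) = 1:
  size 1 → [1]=1  [2]=1  [5]=1  [6]=1
  size 2 → [1,2]=2  [1,5]=2  [1,6]=2  [2,5]=2  [2,6]=2  [3,6]=1  [4,5]=1  [5,6]=2
  size 3 → [0,3,6]=1  [1,2,5]=6  [1,2,6]=6  [1,3,6]=3  [1,4,5]=3  [1,5,6]=6  [2,3,6]=3  [2,4,5]=3  [2,5,6]=6  [3,5,6]=3  [4,5,6]=3
  size 4 → [0,1,3,6]=4  [0,2,3,6]=4  [0,3,5,6]=4  [1,2,3,6]=12  [1,2,4,5]=12  [1,2,5,6]=24  [1,3,5,6]=12  [1,4,5,6]=12  [2,3,5,6]=12  [2,4,5,6]=12  [3,4,5,6]=6
  size 5 → [0,1,2,3,6]=20  [0,1,3,5,6]=20  [0,2,3,5,6]=20  [0,3,4,5,6]=10  [1,2,3,5,6]=60  [1,2,4,5,6]=60  [1,3,4,5,6]=30  [2,3,4,5,6]=30
  first=0(q) contributes 180
  first=1(r) contributes 60
  first=2(t) contributes 60
  first=4(u) contributes 120
|[w]| = 420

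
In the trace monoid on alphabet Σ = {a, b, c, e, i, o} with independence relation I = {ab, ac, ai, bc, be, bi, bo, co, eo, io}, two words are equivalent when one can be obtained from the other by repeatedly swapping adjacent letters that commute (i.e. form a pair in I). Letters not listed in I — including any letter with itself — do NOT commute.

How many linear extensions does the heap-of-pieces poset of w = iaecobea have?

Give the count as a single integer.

72

0(i) covers ∅
1(a) covers ∅
2(e) covers 0:i, 1:a
3(c) covers 2:e
4(o) covers 1:a
5(b) covers ∅
6(e) covers 3:c
7(a) covers 4:o, 6:e
floor of heap: 0:i, 1:a, 5:b
completions by unplaced set U, small U first (add the entries for U minus each lowest piece of U):
  |U|=1: {5}:1  {7}:1
  |U|=2: {4,7}:1  {5,7}:2  {6,7}:1
  |U|=3: {3,6,7}:1  {4,5,7}:3  {4,6,7}:2  {5,6,7}:3
  |U|=4: {2,3,6,7}:1  {3,4,6,7}:3  {3,5,6,7}:4  {4,5,6,7}:8
  |U|=5: {0,2,3,6,7}:1  {2,3,4,6,7}:4  {2,3,5,6,7}:5  {3,4,5,6,7}:15
  |U|=6: {0,2,3,4,6,7}:5  {0,2,3,5,6,7}:6  {1,2,3,4,6,7}:4  {2,3,4,5,6,7}:24
  start at 0(i): 28
  start at 1(a): 35
  start at 5(b): 9
sum over floor = 72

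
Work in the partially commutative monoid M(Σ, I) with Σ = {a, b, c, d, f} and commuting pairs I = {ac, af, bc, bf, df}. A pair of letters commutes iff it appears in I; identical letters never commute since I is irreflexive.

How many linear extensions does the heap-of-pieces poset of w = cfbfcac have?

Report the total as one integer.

piece 0:c — minimal
piece 1:f rests on {0:c}
piece 2:b — minimal
piece 3:f rests on {1:f}
piece 4:c rests on {3:f}
piece 5:a rests on {2:b}
piece 6:c rests on {4:c}
minimal pieces: {0:c, 2:b}
ways to finish when only these pieces remain (= sum over removing one remaining piece with nothing left below it):
  1 left: {5}→1  {6}→1
  2 left: {2,5}→1  {4,6}→1  {5,6}→2
  3 left: {2,5,6}→3  {3,4,6}→1  {4,5,6}→3
  4 left: {1,3,4,6}→1  {2,4,5,6}→6  {3,4,5,6}→4
  5 left: {0,1,3,4,6}→1  {1,3,4,5,6}→5  {2,3,4,5,6}→10
  placing 0:c first → 15 extensions
  placing 2:b first → 6 extensions
total linear extensions = 21

21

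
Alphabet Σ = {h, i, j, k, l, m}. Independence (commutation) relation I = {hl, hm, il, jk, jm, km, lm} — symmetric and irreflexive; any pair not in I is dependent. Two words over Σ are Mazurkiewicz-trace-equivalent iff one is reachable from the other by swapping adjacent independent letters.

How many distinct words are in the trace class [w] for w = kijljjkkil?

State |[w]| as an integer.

#0=k has no predecessor
#1=i depends on [0:k]
#2=j depends on [1:i]
#3=l depends on [2:j]
#4=j depends on [3:l]
#5=j depends on [4:j]
#6=k depends on [3:l]
#7=k depends on [6:k]
#8=i depends on [5:j, 7:k]
#9=l depends on [5:j, 7:k]
sources: [0:k]
N(rest) = Σ N(rest − s) over sources s of rest; N(one piece) = 1:
  size 1 → [8]=1  [9]=1
  size 2 → [8,9]=2
  size 3 → [5,8,9]=2  [7,8,9]=2
  size 4 → [4,5,8,9]=2  [5,7,8,9]=4  [6,7,8,9]=2
  size 5 → [4,5,7,8,9]=6  [5,6,7,8,9]=6
  size 6 → [4,5,6,7,8,9]=12
  size 7 → [3,4,5,6,7,8,9]=12
  size 8 → [2,3,4,5,6,7,8,9]=12
  first=0(k) contributes 12

12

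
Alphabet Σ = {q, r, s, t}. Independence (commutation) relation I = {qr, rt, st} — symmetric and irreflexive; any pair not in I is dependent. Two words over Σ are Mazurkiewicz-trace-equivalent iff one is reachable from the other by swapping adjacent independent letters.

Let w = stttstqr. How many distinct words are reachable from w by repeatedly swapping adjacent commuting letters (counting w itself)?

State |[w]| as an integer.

drop 0:s onto floor
drop 1:t onto floor
drop 2:t onto {1:t}
drop 3:t onto {2:t}
drop 4:s onto {0:s}
drop 5:t onto {3:t}
drop 6:q onto {4:s, 5:t}
drop 7:r onto {4:s}
ground layer = {0:s, 1:t}
drop-orders for the pieces not yet dropped (sum over which currently-grounded one goes next):
  1 to go: {6} 1  {7} 1
  2 to go: {5,6} 1  {6,7} 2
  3 to go: {3,5,6} 1  {4,6,7} 2  {5,6,7} 3
  4 to go: {0,4,6,7} 2  {2,3,5,6} 1  {3,5,6,7} 4  {4,5,6,7} 5
  5 to go: {0,4,5,6,7} 7  {1,2,3,5,6} 1  {2,3,5,6,7} 5  {3,4,5,6,7} 9
  6 to go: {0,3,4,5,6,7} 16  {1,2,3,5,6,7} 6  {2,3,4,5,6,7} 14
  if 0:s drops first: 20 orders
  if 1:t drops first: 30 orders
heap linearizations: 50

50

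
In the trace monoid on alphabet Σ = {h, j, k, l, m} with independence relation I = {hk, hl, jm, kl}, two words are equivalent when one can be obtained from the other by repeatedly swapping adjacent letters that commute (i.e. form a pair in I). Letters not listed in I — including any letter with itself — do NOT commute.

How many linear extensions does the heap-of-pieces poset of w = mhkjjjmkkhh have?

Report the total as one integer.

#0=m has no predecessor
#1=h depends on [0:m]
#2=k depends on [0:m]
#3=j depends on [1:h, 2:k]
#4=j depends on [3:j]
#5=j depends on [4:j]
#6=m depends on [1:h, 2:k]
#7=k depends on [5:j, 6:m]
#8=k depends on [7:k]
#9=h depends on [5:j, 6:m]
#10=h depends on [9:h]
sources: [0:m]
N(rest) = Σ N(rest − s) over sources s of rest; N(one piece) = 1:
  size 1 → [8]=1  [10]=1
  size 2 → [7,8]=1  [8,10]=2  [9,10]=1
  size 3 → [7,8,10]=3  [8,9,10]=3
  size 4 → [7,8,9,10]=6
  size 5 → [5,7,8,9,10]=6  [6,7,8,9,10]=6
  size 6 → [4,5,7,8,9,10]=6  [5,6,7,8,9,10]=12
  size 7 → [3,4,5,7,8,9,10]=6  [4,5,6,7,8,9,10]=18
  size 8 → [3,4,5,6,7,8,9,10]=24
  size 9 → [1,3,4,5,6,7,8,9,10]=24  [2,3,4,5,6,7,8,9,10]=24
  first=0(m) contributes 48

48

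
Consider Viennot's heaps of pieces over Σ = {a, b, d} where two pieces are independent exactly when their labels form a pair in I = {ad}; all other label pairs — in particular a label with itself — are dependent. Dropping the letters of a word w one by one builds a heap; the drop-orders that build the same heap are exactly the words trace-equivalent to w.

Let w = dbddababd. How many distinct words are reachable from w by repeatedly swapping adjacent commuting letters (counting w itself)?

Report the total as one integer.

3

drop 0:d onto floor
drop 1:b onto {0:d}
drop 2:d onto {1:b}
drop 3:d onto {2:d}
drop 4:a onto {1:b}
drop 5:b onto {3:d, 4:a}
drop 6:a onto {5:b}
drop 7:b onto {6:a}
drop 8:d onto {7:b}
ground layer = {0:d}
drop-orders for the pieces not yet dropped (sum over which currently-grounded one goes next):
  1 to go: {8} 1
  2 to go: {7,8} 1
  3 to go: {6,7,8} 1
  4 to go: {5,6,7,8} 1
  5 to go: {3,5,6,7,8} 1  {4,5,6,7,8} 1
  6 to go: {2,3,5,6,7,8} 1  {3,4,5,6,7,8} 2
  7 to go: {2,3,4,5,6,7,8} 3
  if 0:d drops first: 3 orders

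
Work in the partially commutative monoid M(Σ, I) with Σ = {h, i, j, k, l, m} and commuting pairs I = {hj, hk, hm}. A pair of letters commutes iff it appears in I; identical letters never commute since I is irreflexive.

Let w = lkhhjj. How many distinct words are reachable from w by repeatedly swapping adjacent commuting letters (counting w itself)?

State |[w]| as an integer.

10

piece 0:l — minimal
piece 1:k rests on {0:l}
piece 2:h rests on {0:l}
piece 3:h rests on {2:h}
piece 4:j rests on {1:k}
piece 5:j rests on {4:j}
minimal pieces: {0:l}
ways to finish when only these pieces remain (= sum over removing one remaining piece with nothing left below it):
  1 left: {3}→1  {5}→1
  2 left: {2,3}→1  {3,5}→2  {4,5}→1
  3 left: {1,4,5}→1  {2,3,5}→3  {3,4,5}→3
  4 left: {1,3,4,5}→4  {2,3,4,5}→6
  placing 0:l first → 10 extensions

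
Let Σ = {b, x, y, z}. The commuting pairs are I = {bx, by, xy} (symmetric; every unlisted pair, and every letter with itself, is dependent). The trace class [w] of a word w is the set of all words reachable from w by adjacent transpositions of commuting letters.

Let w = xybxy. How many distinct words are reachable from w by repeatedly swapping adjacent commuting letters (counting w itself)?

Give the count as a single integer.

drop 0:x onto floor
drop 1:y onto floor
drop 2:b onto floor
drop 3:x onto {0:x}
drop 4:y onto {1:y}
ground layer = {0:x, 1:y, 2:b}
drop-orders for the pieces not yet dropped (sum over which currently-grounded one goes next):
  1 to go: {2} 1  {3} 1  {4} 1
  2 to go: {0,3} 1  {1,4} 1  {2,3} 2  {2,4} 2  {3,4} 2
  3 to go: {0,2,3} 3  {0,3,4} 3  {1,2,4} 3  {1,3,4} 3  {2,3,4} 6
  if 0:x drops first: 12 orders
  if 1:y drops first: 12 orders
  if 2:b drops first: 6 orders
heap linearizations: 30

30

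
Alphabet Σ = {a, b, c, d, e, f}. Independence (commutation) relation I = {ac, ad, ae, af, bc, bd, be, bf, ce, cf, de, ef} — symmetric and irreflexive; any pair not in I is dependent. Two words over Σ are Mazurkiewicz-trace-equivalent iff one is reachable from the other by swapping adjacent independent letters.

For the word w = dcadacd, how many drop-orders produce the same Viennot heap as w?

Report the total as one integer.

21

#0=d has no predecessor
#1=c depends on [0:d]
#2=a has no predecessor
#3=d depends on [1:c]
#4=a depends on [2:a]
#5=c depends on [3:d]
#6=d depends on [5:c]
sources: [0:d, 2:a]
N(rest) = Σ N(rest − s) over sources s of rest; N(one piece) = 1:
  size 1 → [4]=1  [6]=1
  size 2 → [2,4]=1  [4,6]=2  [5,6]=1
  size 3 → [2,4,6]=3  [3,5,6]=1  [4,5,6]=3
  size 4 → [1,3,5,6]=1  [2,4,5,6]=6  [3,4,5,6]=4
  size 5 → [0,1,3,5,6]=1  [1,3,4,5,6]=5  [2,3,4,5,6]=10
  first=0(d) contributes 15
  first=2(a) contributes 6
|[w]| = 21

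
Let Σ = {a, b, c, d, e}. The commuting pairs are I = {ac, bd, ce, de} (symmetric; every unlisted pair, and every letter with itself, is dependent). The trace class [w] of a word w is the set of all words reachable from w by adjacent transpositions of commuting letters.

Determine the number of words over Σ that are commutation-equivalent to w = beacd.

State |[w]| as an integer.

3

0(b) covers ∅
1(e) covers 0:b
2(a) covers 1:e
3(c) covers 0:b
4(d) covers 2:a, 3:c
floor of heap: 0:b
completions by unplaced set U, small U first (add the entries for U minus each lowest piece of U):
  |U|=1: {4}:1
  |U|=2: {2,4}:1  {3,4}:1
  |U|=3: {1,2,4}:1  {2,3,4}:2
  start at 0(b): 3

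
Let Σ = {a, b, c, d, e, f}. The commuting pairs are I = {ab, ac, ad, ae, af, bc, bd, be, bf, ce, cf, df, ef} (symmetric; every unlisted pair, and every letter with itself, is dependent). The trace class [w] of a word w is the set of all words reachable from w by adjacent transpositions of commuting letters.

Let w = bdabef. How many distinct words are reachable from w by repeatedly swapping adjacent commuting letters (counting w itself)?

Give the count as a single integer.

0(b) covers ∅
1(d) covers ∅
2(a) covers ∅
3(b) covers 0:b
4(e) covers 1:d
5(f) covers ∅
floor of heap: 0:b, 1:d, 2:a, 5:f
completions by unplaced set U, small U first (add the entries for U minus each lowest piece of U):
  |U|=1: {2}:1  {3}:1  {4}:1  {5}:1
  |U|=2: {0,3}:1  {1,4}:1  {2,3}:2  {2,4}:2  {2,5}:2  {3,4}:2  {3,5}:2  {4,5}:2
  |U|=3: {0,2,3}:3  {0,3,4}:3  {0,3,5}:3  {1,2,4}:3  {1,3,4}:3  {1,4,5}:3  {2,3,4}:6  {2,3,5}:6  {2,4,5}:6  {3,4,5}:6
  |U|=4: {0,1,3,4}:6  {0,2,3,4}:12  {0,2,3,5}:12  {0,3,4,5}:12  {1,2,3,4}:12  {1,2,4,5}:12  {1,3,4,5}:12  {2,3,4,5}:24
  start at 0(b): 60
  start at 1(d): 60
  start at 2(a): 30
  start at 5(f): 30
sum over floor = 180

180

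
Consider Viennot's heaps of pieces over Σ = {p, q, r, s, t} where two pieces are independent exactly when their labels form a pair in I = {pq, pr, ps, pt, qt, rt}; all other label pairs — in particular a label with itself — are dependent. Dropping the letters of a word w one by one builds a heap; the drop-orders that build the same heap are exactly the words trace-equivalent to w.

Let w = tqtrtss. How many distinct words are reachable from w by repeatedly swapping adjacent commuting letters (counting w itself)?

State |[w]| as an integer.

10

drop 0:t onto floor
drop 1:q onto floor
drop 2:t onto {0:t}
drop 3:r onto {1:q}
drop 4:t onto {2:t}
drop 5:s onto {3:r, 4:t}
drop 6:s onto {5:s}
ground layer = {0:t, 1:q}
drop-orders for the pieces not yet dropped (sum over which currently-grounded one goes next):
  1 to go: {6} 1
  2 to go: {5,6} 1
  3 to go: {3,5,6} 1  {4,5,6} 1
  4 to go: {1,3,5,6} 1  {2,4,5,6} 1  {3,4,5,6} 2
  5 to go: {0,2,4,5,6} 1  {1,3,4,5,6} 3  {2,3,4,5,6} 3
  if 0:t drops first: 6 orders
  if 1:q drops first: 4 orders
heap linearizations: 10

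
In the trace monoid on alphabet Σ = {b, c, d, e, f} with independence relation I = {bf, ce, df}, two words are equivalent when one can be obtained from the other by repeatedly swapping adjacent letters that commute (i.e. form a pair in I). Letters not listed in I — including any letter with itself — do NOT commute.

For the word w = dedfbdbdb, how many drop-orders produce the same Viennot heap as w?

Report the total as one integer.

7

0(d) covers ∅
1(e) covers 0:d
2(d) covers 1:e
3(f) covers 1:e
4(b) covers 2:d
5(d) covers 4:b
6(b) covers 5:d
7(d) covers 6:b
8(b) covers 7:d
floor of heap: 0:d
completions by unplaced set U, small U first (add the entries for U minus each lowest piece of U):
  |U|=1: {3}:1  {8}:1
  |U|=2: {3,8}:2  {7,8}:1
  |U|=3: {3,7,8}:3  {6,7,8}:1
  |U|=4: {3,6,7,8}:4  {5,6,7,8}:1
  |U|=5: {3,5,6,7,8}:5  {4,5,6,7,8}:1
  |U|=6: {2,4,5,6,7,8}:1  {3,4,5,6,7,8}:6
  |U|=7: {2,3,4,5,6,7,8}:7
  start at 0(d): 7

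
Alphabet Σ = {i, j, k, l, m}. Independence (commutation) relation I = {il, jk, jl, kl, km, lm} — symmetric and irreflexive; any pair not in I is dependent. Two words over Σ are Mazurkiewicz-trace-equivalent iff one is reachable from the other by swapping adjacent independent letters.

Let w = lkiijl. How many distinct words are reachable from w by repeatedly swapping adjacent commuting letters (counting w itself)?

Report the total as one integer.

15

#0=l has no predecessor
#1=k has no predecessor
#2=i depends on [1:k]
#3=i depends on [2:i]
#4=j depends on [3:i]
#5=l depends on [0:l]
sources: [0:l, 1:k]
N(rest) = Σ N(rest − s) over sources s of rest; N(one piece) = 1:
  size 1 → [4]=1  [5]=1
  size 2 → [0,5]=1  [3,4]=1  [4,5]=2
  size 3 → [0,4,5]=3  [2,3,4]=1  [3,4,5]=3
  size 4 → [0,3,4,5]=6  [1,2,3,4]=1  [2,3,4,5]=4
  first=0(l) contributes 5
  first=1(k) contributes 10
|[w]| = 15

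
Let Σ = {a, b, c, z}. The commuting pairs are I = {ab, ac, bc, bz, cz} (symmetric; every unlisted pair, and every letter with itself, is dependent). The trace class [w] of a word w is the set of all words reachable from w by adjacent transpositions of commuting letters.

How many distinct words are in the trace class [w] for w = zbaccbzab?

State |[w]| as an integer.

#0=z has no predecessor
#1=b has no predecessor
#2=a depends on [0:z]
#3=c has no predecessor
#4=c depends on [3:c]
#5=b depends on [1:b]
#6=z depends on [2:a]
#7=a depends on [6:z]
#8=b depends on [5:b]
sources: [0:z, 1:b, 3:c]
N(rest) = Σ N(rest − s) over sources s of rest; N(one piece) = 1:
  size 1 → [4]=1  [7]=1  [8]=1
  size 2 → [3,4]=1  [4,7]=2  [4,8]=2  [5,8]=1  [6,7]=1  [7,8]=2
  size 3 → [1,5,8]=1  [2,6,7]=1  [3,4,7]=3  [3,4,8]=3  [4,5,8]=3  [4,6,7]=3  [4,7,8]=6  [5,7,8]=3  [6,7,8]=3
  size 4 → [0,2,6,7]=1  [1,4,5,8]=4  [1,5,7,8]=4  [2,4,6,7]=4  [2,6,7,8]=4  [3,4,5,8]=6  [3,4,6,7]=6  [3,4,7,8]=12  [4,5,7,8]=12  [4,6,7,8]=12  [5,6,7,8]=6
  size 5 → [0,2,4,6,7]=5  [0,2,6,7,8]=5  [1,3,4,5,8]=10  [1,4,5,7,8]=20  [1,5,6,7,8]=10  [2,3,4,6,7]=10  [2,4,6,7,8]=20  [2,5,6,7,8]=10  [3,4,5,7,8]=30  [3,4,6,7,8]=30  [4,5,6,7,8]=30
  size 6 → [0,2,3,4,6,7]=15  [0,2,4,6,7,8]=30  [0,2,5,6,7,8]=15  [1,2,5,6,7,8]=20  [1,3,4,5,7,8]=60  [1,4,5,6,7,8]=60  [2,3,4,6,7,8]=60  [2,4,5,6,7,8]=60  [3,4,5,6,7,8]=90
  size 7 → [0,1,2,5,6,7,8]=35  [0,2,3,4,6,7,8]=105  [0,2,4,5,6,7,8]=105  [1,2,4,5,6,7,8]=140  [1,3,4,5,6,7,8]=210  [2,3,4,5,6,7,8]=210
  first=0(z) contributes 560
  first=1(b) contributes 420
  first=3(c) contributes 280
|[w]| = 1260

1260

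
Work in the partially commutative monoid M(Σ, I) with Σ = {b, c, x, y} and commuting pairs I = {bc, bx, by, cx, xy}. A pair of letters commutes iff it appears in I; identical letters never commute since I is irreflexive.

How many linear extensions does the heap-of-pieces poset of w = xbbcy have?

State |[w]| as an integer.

30

0(x) covers ∅
1(b) covers ∅
2(b) covers 1:b
3(c) covers ∅
4(y) covers 3:c
floor of heap: 0:x, 1:b, 3:c
completions by unplaced set U, small U first (add the entries for U minus each lowest piece of U):
  |U|=1: {0}:1  {2}:1  {4}:1
  |U|=2: {0,2}:2  {0,4}:2  {1,2}:1  {2,4}:2  {3,4}:1
  |U|=3: {0,1,2}:3  {0,2,4}:6  {0,3,4}:3  {1,2,4}:3  {2,3,4}:3
  start at 0(x): 6
  start at 1(b): 12
  start at 3(c): 12
sum over floor = 30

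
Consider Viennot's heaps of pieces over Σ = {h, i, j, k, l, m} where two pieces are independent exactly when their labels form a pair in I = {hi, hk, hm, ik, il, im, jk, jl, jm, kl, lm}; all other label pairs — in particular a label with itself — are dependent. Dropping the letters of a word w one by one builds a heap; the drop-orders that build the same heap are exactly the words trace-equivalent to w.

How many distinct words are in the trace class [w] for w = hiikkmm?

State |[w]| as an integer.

105

#0=h has no predecessor
#1=i has no predecessor
#2=i depends on [1:i]
#3=k has no predecessor
#4=k depends on [3:k]
#5=m depends on [4:k]
#6=m depends on [5:m]
sources: [0:h, 1:i, 3:k]
N(rest) = Σ N(rest − s) over sources s of rest; N(one piece) = 1:
  size 1 → [0]=1  [2]=1  [6]=1
  size 2 → [0,2]=2  [0,6]=2  [1,2]=1  [2,6]=2  [5,6]=1
  size 3 → [0,1,2]=3  [0,2,6]=6  [0,5,6]=3  [1,2,6]=3  [2,5,6]=3  [4,5,6]=1
  size 4 → [0,1,2,6]=12  [0,2,5,6]=12  [0,4,5,6]=4  [1,2,5,6]=6  [2,4,5,6]=4  [3,4,5,6]=1
  size 5 → [0,1,2,5,6]=30  [0,2,4,5,6]=20  [0,3,4,5,6]=5  [1,2,4,5,6]=10  [2,3,4,5,6]=5
  first=0(h) contributes 15
  first=1(i) contributes 30
  first=3(k) contributes 60
|[w]| = 105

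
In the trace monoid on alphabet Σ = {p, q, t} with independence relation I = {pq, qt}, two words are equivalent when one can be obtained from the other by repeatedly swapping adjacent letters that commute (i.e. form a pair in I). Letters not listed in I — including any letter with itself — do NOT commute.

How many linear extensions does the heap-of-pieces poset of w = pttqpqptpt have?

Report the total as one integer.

45

0(p) covers ∅
1(t) covers 0:p
2(t) covers 1:t
3(q) covers ∅
4(p) covers 2:t
5(q) covers 3:q
6(p) covers 4:p
7(t) covers 6:p
8(p) covers 7:t
9(t) covers 8:p
floor of heap: 0:p, 3:q
completions by unplaced set U, small U first (add the entries for U minus each lowest piece of U):
  |U|=1: {5}:1  {9}:1
  |U|=2: {3,5}:1  {5,9}:2  {8,9}:1
  |U|=3: {3,5,9}:3  {5,8,9}:3  {7,8,9}:1
  |U|=4: {3,5,8,9}:6  {5,7,8,9}:4  {6,7,8,9}:1
  |U|=5: {3,5,7,8,9}:10  {4,6,7,8,9}:1  {5,6,7,8,9}:5
  |U|=6: {2,4,6,7,8,9}:1  {3,5,6,7,8,9}:15  {4,5,6,7,8,9}:6
  |U|=7: {1,2,4,6,7,8,9}:1  {2,4,5,6,7,8,9}:7  {3,4,5,6,7,8,9}:21
  |U|=8: {0,1,2,4,6,7,8,9}:1  {1,2,4,5,6,7,8,9}:8  {2,3,4,5,6,7,8,9}:28
  start at 0(p): 36
  start at 3(q): 9
sum over floor = 45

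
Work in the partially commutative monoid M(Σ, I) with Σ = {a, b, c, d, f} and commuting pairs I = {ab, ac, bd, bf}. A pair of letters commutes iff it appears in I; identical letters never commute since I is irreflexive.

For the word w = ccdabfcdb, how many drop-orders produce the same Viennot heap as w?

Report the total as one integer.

0(c) covers ∅
1(c) covers 0:c
2(d) covers 1:c
3(a) covers 2:d
4(b) covers 1:c
5(f) covers 3:a
6(c) covers 4:b, 5:f
7(d) covers 6:c
8(b) covers 6:c
floor of heap: 0:c
completions by unplaced set U, small U first (add the entries for U minus each lowest piece of U):
  |U|=1: {7}:1  {8}:1
  |U|=2: {7,8}:2
  |U|=3: {6,7,8}:2
  |U|=4: {4,6,7,8}:2  {5,6,7,8}:2
  |U|=5: {3,5,6,7,8}:2  {4,5,6,7,8}:4
  |U|=6: {2,3,5,6,7,8}:2  {3,4,5,6,7,8}:6
  |U|=7: {2,3,4,5,6,7,8}:8
  start at 0(c): 8

8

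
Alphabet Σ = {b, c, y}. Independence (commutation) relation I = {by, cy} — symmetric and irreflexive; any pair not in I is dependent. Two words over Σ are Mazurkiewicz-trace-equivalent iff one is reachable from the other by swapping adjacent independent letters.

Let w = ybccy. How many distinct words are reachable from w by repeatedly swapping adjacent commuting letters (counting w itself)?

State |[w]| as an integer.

#0=y has no predecessor
#1=b has no predecessor
#2=c depends on [1:b]
#3=c depends on [2:c]
#4=y depends on [0:y]
sources: [0:y, 1:b]
N(rest) = Σ N(rest − s) over sources s of rest; N(one piece) = 1:
  size 1 → [3]=1  [4]=1
  size 2 → [0,4]=1  [2,3]=1  [3,4]=2
  size 3 → [0,3,4]=3  [1,2,3]=1  [2,3,4]=3
  first=0(y) contributes 4
  first=1(b) contributes 6
|[w]| = 10

10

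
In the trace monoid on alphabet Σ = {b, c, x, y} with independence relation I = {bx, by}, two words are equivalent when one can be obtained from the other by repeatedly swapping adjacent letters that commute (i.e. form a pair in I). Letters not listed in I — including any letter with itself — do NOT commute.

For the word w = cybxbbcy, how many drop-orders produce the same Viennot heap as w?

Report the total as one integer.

0(c) covers ∅
1(y) covers 0:c
2(b) covers 0:c
3(x) covers 1:y
4(b) covers 2:b
5(b) covers 4:b
6(c) covers 3:x, 5:b
7(y) covers 6:c
floor of heap: 0:c
completions by unplaced set U, small U first (add the entries for U minus each lowest piece of U):
  |U|=1: {7}:1
  |U|=2: {6,7}:1
  |U|=3: {3,6,7}:1  {5,6,7}:1
  |U|=4: {1,3,6,7}:1  {3,5,6,7}:2  {4,5,6,7}:1
  |U|=5: {1,3,5,6,7}:3  {2,4,5,6,7}:1  {3,4,5,6,7}:3
  |U|=6: {1,3,4,5,6,7}:6  {2,3,4,5,6,7}:4
  start at 0(c): 10

10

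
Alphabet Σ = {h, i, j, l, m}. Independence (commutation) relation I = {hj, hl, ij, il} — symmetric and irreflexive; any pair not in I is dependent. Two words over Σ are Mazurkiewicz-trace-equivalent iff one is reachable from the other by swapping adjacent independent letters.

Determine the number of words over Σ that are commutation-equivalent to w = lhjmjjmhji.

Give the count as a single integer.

9

0(l) covers ∅
1(h) covers ∅
2(j) covers 0:l
3(m) covers 1:h, 2:j
4(j) covers 3:m
5(j) covers 4:j
6(m) covers 5:j
7(h) covers 6:m
8(j) covers 6:m
9(i) covers 7:h
floor of heap: 0:l, 1:h
completions by unplaced set U, small U first (add the entries for U minus each lowest piece of U):
  |U|=1: {8}:1  {9}:1
  |U|=2: {7,9}:1  {8,9}:2
  |U|=3: {7,8,9}:3
  |U|=4: {6,7,8,9}:3
  |U|=5: {5,6,7,8,9}:3
  |U|=6: {4,5,6,7,8,9}:3
  |U|=7: {3,4,5,6,7,8,9}:3
  |U|=8: {1,3,4,5,6,7,8,9}:3  {2,3,4,5,6,7,8,9}:3
  start at 0(l): 6
  start at 1(h): 3
sum over floor = 9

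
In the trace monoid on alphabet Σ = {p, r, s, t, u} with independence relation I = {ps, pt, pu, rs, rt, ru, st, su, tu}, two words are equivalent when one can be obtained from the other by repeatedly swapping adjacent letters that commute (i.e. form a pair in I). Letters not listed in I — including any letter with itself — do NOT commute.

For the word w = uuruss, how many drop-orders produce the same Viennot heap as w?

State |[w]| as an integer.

60

#0=u has no predecessor
#1=u depends on [0:u]
#2=r has no predecessor
#3=u depends on [1:u]
#4=s has no predecessor
#5=s depends on [4:s]
sources: [0:u, 2:r, 4:s]
N(rest) = Σ N(rest − s) over sources s of rest; N(one piece) = 1:
  size 1 → [2]=1  [3]=1  [5]=1
  size 2 → [1,3]=1  [2,3]=2  [2,5]=2  [3,5]=2  [4,5]=1
  size 3 → [0,1,3]=1  [1,2,3]=3  [1,3,5]=3  [2,3,5]=6  [2,4,5]=3  [3,4,5]=3
  size 4 → [0,1,2,3]=4  [0,1,3,5]=4  [1,2,3,5]=12  [1,3,4,5]=6  [2,3,4,5]=12
  first=0(u) contributes 30
  first=2(r) contributes 10
  first=4(s) contributes 20
|[w]| = 60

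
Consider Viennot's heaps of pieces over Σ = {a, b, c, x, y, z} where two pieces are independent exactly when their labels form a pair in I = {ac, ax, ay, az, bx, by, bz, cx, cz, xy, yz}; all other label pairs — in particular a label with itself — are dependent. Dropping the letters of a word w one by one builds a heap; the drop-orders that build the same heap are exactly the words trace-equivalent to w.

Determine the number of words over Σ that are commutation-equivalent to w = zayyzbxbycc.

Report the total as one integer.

0(z) covers ∅
1(a) covers ∅
2(y) covers ∅
3(y) covers 2:y
4(z) covers 0:z
5(b) covers 1:a
6(x) covers 4:z
7(b) covers 5:b
8(y) covers 3:y
9(c) covers 7:b, 8:y
10(c) covers 9:c
floor of heap: 0:z, 1:a, 2:y
completions by unplaced set U, small U first (add the entries for U minus each lowest piece of U):
  |U|=1: {6}:1  {10}:1
  |U|=2: {4,6}:1  {6,10}:2  {9,10}:1
  |U|=3: {0,4,6}:1  {4,6,10}:3  {6,9,10}:3  {7,9,10}:1  {8,9,10}:1
  |U|=4: {0,4,6,10}:4  {3,8,9,10}:1  {4,6,9,10}:6  {5,7,9,10}:1  {6,7,9,10}:4  {6,8,9,10}:4  {7,8,9,10}:2
  |U|=5: {0,4,6,9,10}:10  {1,5,7,9,10}:1  {2,3,8,9,10}:1  {3,6,8,9,10}:5  {3,7,8,9,10}:3  {4,6,7,9,10}:10  {4,6,8,9,10}:10  {5,6,7,9,10}:5  {5,7,8,9,10}:3  {6,7,8,9,10}:10
  |U|=6: {0,4,6,7,9,10}:20  {0,4,6,8,9,10}:20  {1,5,6,7,9,10}:6  {1,5,7,8,9,10}:4  {2,3,6,8,9,10}:6  {2,3,7,8,9,10}:4  {3,4,6,8,9,10}:15  {3,5,7,8,9,10}:6  {3,6,7,8,9,10}:18  {4,5,6,7,9,10}:15  {4,6,7,8,9,10}:30  {5,6,7,8,9,10}:18
  |U|=7: {0,3,4,6,8,9,10}:35  {0,4,5,6,7,9,10}:35  {0,4,6,7,8,9,10}:70  {1,3,5,7,8,9,10}:10  {1,4,5,6,7,9,10}:21  {1,5,6,7,8,9,10}:28  {2,3,4,6,8,9,10}:21  {2,3,5,7,8,9,10}:10  {2,3,6,7,8,9,10}:28  {3,4,6,7,8,9,10}:63  {3,5,6,7,8,9,10}:42  {4,5,6,7,8,9,10}:63
  |U|=8: {0,1,4,5,6,7,9,10}:56  {0,2,3,4,6,8,9,10}:56  {0,3,4,6,7,8,9,10}:168  {0,4,5,6,7,8,9,10}:168  {1,2,3,5,7,8,9,10}:20  {1,3,5,6,7,8,9,10}:80  {1,4,5,6,7,8,9,10}:112  {2,3,4,6,7,8,9,10}:112  {2,3,5,6,7,8,9,10}:80  {3,4,5,6,7,8,9,10}:168
  |U|=9: {0,1,4,5,6,7,8,9,10}:336  {0,2,3,4,6,7,8,9,10}:336  {0,3,4,5,6,7,8,9,10}:504  {1,2,3,5,6,7,8,9,10}:180  {1,3,4,5,6,7,8,9,10}:360  {2,3,4,5,6,7,8,9,10}:360
  start at 0(z): 900
  start at 1(a): 1200
  start at 2(y): 1200
sum over floor = 3300

3300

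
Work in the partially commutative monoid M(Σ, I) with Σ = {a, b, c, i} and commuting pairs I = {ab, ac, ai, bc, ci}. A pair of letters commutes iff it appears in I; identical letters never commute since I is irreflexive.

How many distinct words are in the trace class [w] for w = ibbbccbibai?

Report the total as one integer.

495

piece 0:i — minimal
piece 1:b rests on {0:i}
piece 2:b rests on {1:b}
piece 3:b rests on {2:b}
piece 4:c — minimal
piece 5:c rests on {4:c}
piece 6:b rests on {3:b}
piece 7:i rests on {6:b}
piece 8:b rests on {7:i}
piece 9:a — minimal
piece 10:i rests on {8:b}
minimal pieces: {0:i, 4:c, 9:a}
ways to finish when only these pieces remain (= sum over removing one remaining piece with nothing left below it):
  1 left: {5}→1  {9}→1  {10}→1
  2 left: {4,5}→1  {5,9}→2  {5,10}→2  {8,10}→1  {9,10}→2
  3 left: {4,5,9}→3  {4,5,10}→3  {5,8,10}→3  {5,9,10}→6  {7,8,10}→1  {8,9,10}→3
  4 left: {4,5,8,10}→6  {4,5,9,10}→12  {5,7,8,10}→4  {5,8,9,10}→12  {6,7,8,10}→1  {7,8,9,10}→4
  5 left: {3,6,7,8,10}→1  {4,5,7,8,10}→10  {4,5,8,9,10}→30  {5,6,7,8,10}→5  {5,7,8,9,10}→20  {6,7,8,9,10}→5
  6 left: {2,3,6,7,8,10}→1  {3,5,6,7,8,10}→6  {3,6,7,8,9,10}→6  {4,5,6,7,8,10}→15  {4,5,7,8,9,10}→60  {5,6,7,8,9,10}→30
  7 left: {1,2,3,6,7,8,10}→1  {2,3,5,6,7,8,10}→7  {2,3,6,7,8,9,10}→7  {3,4,5,6,7,8,10}→21  {3,5,6,7,8,9,10}→42  {4,5,6,7,8,9,10}→105
  8 left: {0,1,2,3,6,7,8,10}→1  {1,2,3,5,6,7,8,10}→8  {1,2,3,6,7,8,9,10}→8  {2,3,4,5,6,7,8,10}→28  {2,3,5,6,7,8,9,10}→56  {3,4,5,6,7,8,9,10}→168
  9 left: {0,1,2,3,5,6,7,8,10}→9  {0,1,2,3,6,7,8,9,10}→9  {1,2,3,4,5,6,7,8,10}→36  {1,2,3,5,6,7,8,9,10}→72  {2,3,4,5,6,7,8,9,10}→252
  placing 0:i first → 360 extensions
  placing 4:c first → 90 extensions
  placing 9:a first → 45 extensions
total linear extensions = 495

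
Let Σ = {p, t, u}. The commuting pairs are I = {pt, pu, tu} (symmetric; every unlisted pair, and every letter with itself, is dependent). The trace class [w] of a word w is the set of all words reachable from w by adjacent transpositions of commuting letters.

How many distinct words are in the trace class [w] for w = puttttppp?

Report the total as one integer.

630

piece 0:p — minimal
piece 1:u — minimal
piece 2:t — minimal
piece 3:t rests on {2:t}
piece 4:t rests on {3:t}
piece 5:t rests on {4:t}
piece 6:p rests on {0:p}
piece 7:p rests on {6:p}
piece 8:p rests on {7:p}
minimal pieces: {0:p, 1:u, 2:t}
ways to finish when only these pieces remain (= sum over removing one remaining piece with nothing left below it):
  1 left: {1}→1  {5}→1  {8}→1
  2 left: {1,5}→2  {1,8}→2  {4,5}→1  {5,8}→2  {7,8}→1
  3 left: {1,4,5}→3  {1,5,8}→6  {1,7,8}→3  {3,4,5}→1  {4,5,8}→3  {5,7,8}→3  {6,7,8}→1
  4 left: {0,6,7,8}→1  {1,3,4,5}→4  {1,4,5,8}→12  {1,5,7,8}→12  {1,6,7,8}→4  {2,3,4,5}→1  {3,4,5,8}→4  {4,5,7,8}→6  {5,6,7,8}→4
  5 left: {0,1,6,7,8}→5  {0,5,6,7,8}→5  {1,2,3,4,5}→5  {1,3,4,5,8}→20  {1,4,5,7,8}→30  {1,5,6,7,8}→20  {2,3,4,5,8}→5  {3,4,5,7,8}→10  {4,5,6,7,8}→10
  6 left: {0,1,5,6,7,8}→30  {0,4,5,6,7,8}→15  {1,2,3,4,5,8}→30  {1,3,4,5,7,8}→60  {1,4,5,6,7,8}→60  {2,3,4,5,7,8}→15  {3,4,5,6,7,8}→20
  7 left: {0,1,4,5,6,7,8}→105  {0,3,4,5,6,7,8}→35  {1,2,3,4,5,7,8}→105  {1,3,4,5,6,7,8}→140  {2,3,4,5,6,7,8}→35
  placing 0:p first → 280 extensions
  placing 1:u first → 70 extensions
  placing 2:t first → 280 extensions
total linear extensions = 630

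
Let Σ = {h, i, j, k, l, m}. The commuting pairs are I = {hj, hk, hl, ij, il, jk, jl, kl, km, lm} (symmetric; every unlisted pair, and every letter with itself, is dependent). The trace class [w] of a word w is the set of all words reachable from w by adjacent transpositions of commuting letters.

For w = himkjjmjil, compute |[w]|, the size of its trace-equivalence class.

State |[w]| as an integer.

110

drop 0:h onto floor
drop 1:i onto {0:h}
drop 2:m onto {1:i}
drop 3:k onto {1:i}
drop 4:j onto {2:m}
drop 5:j onto {4:j}
drop 6:m onto {5:j}
drop 7:j onto {6:m}
drop 8:i onto {3:k, 6:m}
drop 9:l onto floor
ground layer = {0:h, 9:l}
drop-orders for the pieces not yet dropped (sum over which currently-grounded one goes next):
  1 to go: {7} 1  {8} 1  {9} 1
  2 to go: {3,8} 1  {7,8} 2  {7,9} 2  {8,9} 2
  3 to go: {3,7,8} 3  {3,8,9} 3  {6,7,8} 2  {7,8,9} 6
  4 to go: {3,6,7,8} 5  {3,7,8,9} 12  {5,6,7,8} 2  {6,7,8,9} 8
  5 to go: {3,5,6,7,8} 7  {3,6,7,8,9} 25  {4,5,6,7,8} 2  {5,6,7,8,9} 10
  6 to go: {2,4,5,6,7,8} 2  {3,4,5,6,7,8} 9  {3,5,6,7,8,9} 42  {4,5,6,7,8,9} 12
  7 to go: {2,3,4,5,6,7,8} 11  {2,4,5,6,7,8,9} 14  {3,4,5,6,7,8,9} 63
  8 to go: {1,2,3,4,5,6,7,8} 11  {2,3,4,5,6,7,8,9} 88
  if 0:h drops first: 99 orders
  if 9:l drops first: 11 orders
heap linearizations: 110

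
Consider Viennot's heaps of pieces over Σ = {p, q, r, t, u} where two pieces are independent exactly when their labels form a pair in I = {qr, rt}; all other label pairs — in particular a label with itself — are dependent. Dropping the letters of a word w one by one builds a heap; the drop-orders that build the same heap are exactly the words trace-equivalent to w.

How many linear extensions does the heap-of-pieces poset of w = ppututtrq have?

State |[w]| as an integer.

0(p) covers ∅
1(p) covers 0:p
2(u) covers 1:p
3(t) covers 2:u
4(u) covers 3:t
5(t) covers 4:u
6(t) covers 5:t
7(r) covers 4:u
8(q) covers 6:t
floor of heap: 0:p
completions by unplaced set U, small U first (add the entries for U minus each lowest piece of U):
  |U|=1: {7}:1  {8}:1
  |U|=2: {6,8}:1  {7,8}:2
  |U|=3: {5,6,8}:1  {6,7,8}:3
  |U|=4: {5,6,7,8}:4
  |U|=5: {4,5,6,7,8}:4
  |U|=6: {3,4,5,6,7,8}:4
  |U|=7: {2,3,4,5,6,7,8}:4
  start at 0(p): 4

4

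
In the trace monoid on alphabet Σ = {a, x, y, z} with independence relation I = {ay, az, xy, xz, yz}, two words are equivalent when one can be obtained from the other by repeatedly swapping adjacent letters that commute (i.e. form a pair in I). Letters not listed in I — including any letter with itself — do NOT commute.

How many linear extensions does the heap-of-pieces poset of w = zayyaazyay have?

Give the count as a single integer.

3150

drop 0:z onto floor
drop 1:a onto floor
drop 2:y onto floor
drop 3:y onto {2:y}
drop 4:a onto {1:a}
drop 5:a onto {4:a}
drop 6:z onto {0:z}
drop 7:y onto {3:y}
drop 8:a onto {5:a}
drop 9:y onto {7:y}
ground layer = {0:z, 1:a, 2:y}
drop-orders for the pieces not yet dropped (sum over which currently-grounded one goes next):
  1 to go: {6} 1  {8} 1  {9} 1
  2 to go: {0,6} 1  {5,8} 1  {6,8} 2  {6,9} 2  {7,9} 1  {8,9} 2
  3 to go: {0,6,8} 3  {0,6,9} 3  {3,7,9} 1  {4,5,8} 1  {5,6,8} 3  {5,8,9} 3  {6,7,9} 3  {6,8,9} 6  {7,8,9} 3
  4 to go: {0,5,6,8} 6  {0,6,7,9} 6  {0,6,8,9} 12  {1,4,5,8} 1  {2,3,7,9} 1  {3,6,7,9} 4  {3,7,8,9} 4  {4,5,6,8} 4  {4,5,8,9} 4  {5,6,8,9} 12  {5,7,8,9} 6  {6,7,8,9} 12
  5 to go: {0,3,6,7,9} 10  {0,4,5,6,8} 10  {0,5,6,8,9} 30  {0,6,7,8,9} 30  {1,4,5,6,8} 5  {1,4,5,8,9} 5  {2,3,6,7,9} 5  {2,3,7,8,9} 5  {3,5,7,8,9} 10  {3,6,7,8,9} 20  {4,5,6,8,9} 20  {4,5,7,8,9} 10  {5,6,7,8,9} 30
  6 to go: {0,1,4,5,6,8} 15  {0,2,3,6,7,9} 15  {0,3,6,7,8,9} 60  {0,4,5,6,8,9} 60  {0,5,6,7,8,9} 90  {1,4,5,6,8,9} 30  {1,4,5,7,8,9} 15  {2,3,5,7,8,9} 15  {2,3,6,7,8,9} 30  {3,4,5,7,8,9} 20  {3,5,6,7,8,9} 60  {4,5,6,7,8,9} 60
  7 to go: {0,1,4,5,6,8,9} 105  {0,2,3,6,7,8,9} 105  {0,3,5,6,7,8,9} 210  {0,4,5,6,7,8,9} 210  {1,3,4,5,7,8,9} 35  {1,4,5,6,7,8,9} 105  {2,3,4,5,7,8,9} 35  {2,3,5,6,7,8,9} 105  {3,4,5,6,7,8,9} 140
  8 to go: {0,1,4,5,6,7,8,9} 420  {0,2,3,5,6,7,8,9} 420  {0,3,4,5,6,7,8,9} 560  {1,2,3,4,5,7,8,9} 70  {1,3,4,5,6,7,8,9} 280  {2,3,4,5,6,7,8,9} 280
  if 0:z drops first: 630 orders
  if 1:a drops first: 1260 orders
  if 2:y drops first: 1260 orders
heap linearizations: 3150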